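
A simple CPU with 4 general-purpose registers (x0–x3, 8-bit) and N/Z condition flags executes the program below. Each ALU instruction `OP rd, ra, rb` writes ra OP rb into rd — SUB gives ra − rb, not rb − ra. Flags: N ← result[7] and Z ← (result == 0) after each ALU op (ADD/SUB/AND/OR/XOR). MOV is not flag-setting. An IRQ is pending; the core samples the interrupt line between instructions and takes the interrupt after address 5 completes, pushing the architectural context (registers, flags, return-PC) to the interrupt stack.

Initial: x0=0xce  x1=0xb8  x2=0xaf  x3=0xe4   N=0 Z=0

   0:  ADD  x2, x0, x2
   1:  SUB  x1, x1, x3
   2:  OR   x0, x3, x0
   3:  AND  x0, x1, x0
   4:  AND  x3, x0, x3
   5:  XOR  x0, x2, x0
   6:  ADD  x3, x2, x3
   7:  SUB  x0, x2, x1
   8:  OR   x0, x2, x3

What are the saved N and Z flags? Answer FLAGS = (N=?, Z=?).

FLAGS = (N=1, Z=0)

after  0: x0=0xce x1=0xb8 x2=0x7d x3=0xe4  N=0 Z=0
after  1: x0=0xce x1=0xd4 x2=0x7d x3=0xe4  N=1 Z=0
after  2: x0=0xee x1=0xd4 x2=0x7d x3=0xe4  N=1 Z=0
after  3: x0=0xc4 x1=0xd4 x2=0x7d x3=0xe4  N=1 Z=0
after  4: x0=0xc4 x1=0xd4 x2=0x7d x3=0xc4  N=1 Z=0
after  5: x0=0xb9 x1=0xd4 x2=0x7d x3=0xc4  N=1 Z=0
-- IRQ taken; context saved, return-PC = 6 --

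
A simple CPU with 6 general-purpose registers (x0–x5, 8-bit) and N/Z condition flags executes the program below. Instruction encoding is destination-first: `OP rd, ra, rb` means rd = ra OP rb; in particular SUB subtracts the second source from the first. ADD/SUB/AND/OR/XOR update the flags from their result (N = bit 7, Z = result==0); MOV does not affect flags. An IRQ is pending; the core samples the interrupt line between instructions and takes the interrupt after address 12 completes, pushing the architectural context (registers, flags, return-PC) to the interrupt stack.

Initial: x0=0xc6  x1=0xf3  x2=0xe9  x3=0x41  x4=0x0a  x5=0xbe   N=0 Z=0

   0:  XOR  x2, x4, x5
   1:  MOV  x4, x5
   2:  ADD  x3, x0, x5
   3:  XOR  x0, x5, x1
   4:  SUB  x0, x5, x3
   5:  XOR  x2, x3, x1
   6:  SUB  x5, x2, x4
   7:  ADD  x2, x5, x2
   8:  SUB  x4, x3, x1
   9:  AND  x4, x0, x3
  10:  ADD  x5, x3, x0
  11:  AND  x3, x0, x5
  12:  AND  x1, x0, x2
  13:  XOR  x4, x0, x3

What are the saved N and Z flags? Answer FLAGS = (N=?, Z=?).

after  0: x0=0xc6 x1=0xf3 x2=0xb4 x3=0x41 x4=0x0a x5=0xbe  N=1 Z=0
after  1: x0=0xc6 x1=0xf3 x2=0xb4 x3=0x41 x4=0xbe x5=0xbe  N=1 Z=0
after  2: x0=0xc6 x1=0xf3 x2=0xb4 x3=0x84 x4=0xbe x5=0xbe  N=1 Z=0
after  3: x0=0x4d x1=0xf3 x2=0xb4 x3=0x84 x4=0xbe x5=0xbe  N=0 Z=0
after  4: x0=0x3a x1=0xf3 x2=0xb4 x3=0x84 x4=0xbe x5=0xbe  N=0 Z=0
after  5: x0=0x3a x1=0xf3 x2=0x77 x3=0x84 x4=0xbe x5=0xbe  N=0 Z=0
after  6: x0=0x3a x1=0xf3 x2=0x77 x3=0x84 x4=0xbe x5=0xb9  N=1 Z=0
after  7: x0=0x3a x1=0xf3 x2=0x30 x3=0x84 x4=0xbe x5=0xb9  N=0 Z=0
after  8: x0=0x3a x1=0xf3 x2=0x30 x3=0x84 x4=0x91 x5=0xb9  N=1 Z=0
after  9: x0=0x3a x1=0xf3 x2=0x30 x3=0x84 x4=0x00 x5=0xb9  N=0 Z=1
after 10: x0=0x3a x1=0xf3 x2=0x30 x3=0x84 x4=0x00 x5=0xbe  N=1 Z=0
after 11: x0=0x3a x1=0xf3 x2=0x30 x3=0x3a x4=0x00 x5=0xbe  N=0 Z=0
after 12: x0=0x3a x1=0x30 x2=0x30 x3=0x3a x4=0x00 x5=0xbe  N=0 Z=0
-- IRQ taken; context saved, return-PC = 13 --

FLAGS = (N=0, Z=0)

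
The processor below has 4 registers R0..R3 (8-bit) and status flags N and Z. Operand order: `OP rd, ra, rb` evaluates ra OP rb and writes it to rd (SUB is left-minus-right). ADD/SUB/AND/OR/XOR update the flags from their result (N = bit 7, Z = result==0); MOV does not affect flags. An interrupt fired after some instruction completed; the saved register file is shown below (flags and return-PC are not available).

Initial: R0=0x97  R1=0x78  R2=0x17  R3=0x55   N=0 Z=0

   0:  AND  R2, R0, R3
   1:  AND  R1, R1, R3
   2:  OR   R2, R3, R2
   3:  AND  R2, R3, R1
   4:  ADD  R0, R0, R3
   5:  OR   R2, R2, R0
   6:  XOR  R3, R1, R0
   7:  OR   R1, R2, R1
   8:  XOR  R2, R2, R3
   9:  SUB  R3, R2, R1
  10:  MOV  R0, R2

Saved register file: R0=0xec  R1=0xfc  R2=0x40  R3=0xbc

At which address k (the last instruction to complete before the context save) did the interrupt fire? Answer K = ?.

K = 8

after  0: R0=0x97 R1=0x78 R2=0x15 R3=0x55  N=0 Z=0
after  1: R0=0x97 R1=0x50 R2=0x15 R3=0x55  N=0 Z=0
after  2: R0=0x97 R1=0x50 R2=0x55 R3=0x55  N=0 Z=0
after  3: R0=0x97 R1=0x50 R2=0x50 R3=0x55  N=0 Z=0
after  4: R0=0xec R1=0x50 R2=0x50 R3=0x55  N=1 Z=0
after  5: R0=0xec R1=0x50 R2=0xfc R3=0x55  N=1 Z=0
after  6: R0=0xec R1=0x50 R2=0xfc R3=0xbc  N=1 Z=0
after  7: R0=0xec R1=0xfc R2=0xfc R3=0xbc  N=1 Z=0
after  8: R0=0xec R1=0xfc R2=0x40 R3=0xbc  N=0 Z=0
-- IRQ taken; context saved, return-PC = 9 --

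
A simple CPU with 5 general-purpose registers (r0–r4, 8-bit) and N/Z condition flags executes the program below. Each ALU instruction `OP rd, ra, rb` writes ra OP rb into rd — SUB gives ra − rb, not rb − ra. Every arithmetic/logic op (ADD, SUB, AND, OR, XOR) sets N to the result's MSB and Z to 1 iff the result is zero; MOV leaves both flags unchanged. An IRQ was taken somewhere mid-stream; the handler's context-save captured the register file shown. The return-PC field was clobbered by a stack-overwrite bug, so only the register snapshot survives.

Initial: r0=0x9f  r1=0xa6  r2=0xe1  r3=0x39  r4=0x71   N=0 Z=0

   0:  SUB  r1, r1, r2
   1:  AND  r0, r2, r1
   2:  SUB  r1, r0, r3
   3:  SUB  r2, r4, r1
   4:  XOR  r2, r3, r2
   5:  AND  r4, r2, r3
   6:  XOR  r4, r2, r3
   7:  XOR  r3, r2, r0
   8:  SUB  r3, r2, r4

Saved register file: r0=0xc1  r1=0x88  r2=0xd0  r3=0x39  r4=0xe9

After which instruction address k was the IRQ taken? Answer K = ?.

K = 6

after  0: r0=0x9f r1=0xc5 r2=0xe1 r3=0x39 r4=0x71  N=1 Z=0
after  1: r0=0xc1 r1=0xc5 r2=0xe1 r3=0x39 r4=0x71  N=1 Z=0
after  2: r0=0xc1 r1=0x88 r2=0xe1 r3=0x39 r4=0x71  N=1 Z=0
after  3: r0=0xc1 r1=0x88 r2=0xe9 r3=0x39 r4=0x71  N=1 Z=0
after  4: r0=0xc1 r1=0x88 r2=0xd0 r3=0x39 r4=0x71  N=1 Z=0
after  5: r0=0xc1 r1=0x88 r2=0xd0 r3=0x39 r4=0x10  N=0 Z=0
after  6: r0=0xc1 r1=0x88 r2=0xd0 r3=0x39 r4=0xe9  N=1 Z=0
-- IRQ taken; context saved, return-PC = 7 --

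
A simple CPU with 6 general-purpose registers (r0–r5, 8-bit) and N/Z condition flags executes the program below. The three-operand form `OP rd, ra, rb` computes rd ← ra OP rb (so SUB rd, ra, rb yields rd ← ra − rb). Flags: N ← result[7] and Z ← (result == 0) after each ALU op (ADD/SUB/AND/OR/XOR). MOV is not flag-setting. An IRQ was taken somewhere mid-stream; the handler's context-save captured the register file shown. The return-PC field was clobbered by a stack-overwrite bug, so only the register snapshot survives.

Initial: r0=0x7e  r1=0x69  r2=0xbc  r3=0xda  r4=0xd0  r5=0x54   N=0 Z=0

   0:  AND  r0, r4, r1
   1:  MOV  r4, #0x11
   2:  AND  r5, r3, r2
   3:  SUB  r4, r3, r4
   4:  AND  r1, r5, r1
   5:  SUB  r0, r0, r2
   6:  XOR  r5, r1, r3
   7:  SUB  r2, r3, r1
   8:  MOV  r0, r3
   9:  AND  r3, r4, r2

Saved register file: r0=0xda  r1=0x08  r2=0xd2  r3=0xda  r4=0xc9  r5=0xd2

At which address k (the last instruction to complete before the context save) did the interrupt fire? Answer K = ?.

after  0: r0=0x40 r1=0x69 r2=0xbc r3=0xda r4=0xd0 r5=0x54  N=0 Z=0
after  1: r0=0x40 r1=0x69 r2=0xbc r3=0xda r4=0x11 r5=0x54  N=0 Z=0
after  2: r0=0x40 r1=0x69 r2=0xbc r3=0xda r4=0x11 r5=0x98  N=1 Z=0
after  3: r0=0x40 r1=0x69 r2=0xbc r3=0xda r4=0xc9 r5=0x98  N=1 Z=0
after  4: r0=0x40 r1=0x08 r2=0xbc r3=0xda r4=0xc9 r5=0x98  N=0 Z=0
after  5: r0=0x84 r1=0x08 r2=0xbc r3=0xda r4=0xc9 r5=0x98  N=1 Z=0
after  6: r0=0x84 r1=0x08 r2=0xbc r3=0xda r4=0xc9 r5=0xd2  N=1 Z=0
after  7: r0=0x84 r1=0x08 r2=0xd2 r3=0xda r4=0xc9 r5=0xd2  N=1 Z=0
after  8: r0=0xda r1=0x08 r2=0xd2 r3=0xda r4=0xc9 r5=0xd2  N=1 Z=0
-- IRQ taken; context saved, return-PC = 9 --

K = 8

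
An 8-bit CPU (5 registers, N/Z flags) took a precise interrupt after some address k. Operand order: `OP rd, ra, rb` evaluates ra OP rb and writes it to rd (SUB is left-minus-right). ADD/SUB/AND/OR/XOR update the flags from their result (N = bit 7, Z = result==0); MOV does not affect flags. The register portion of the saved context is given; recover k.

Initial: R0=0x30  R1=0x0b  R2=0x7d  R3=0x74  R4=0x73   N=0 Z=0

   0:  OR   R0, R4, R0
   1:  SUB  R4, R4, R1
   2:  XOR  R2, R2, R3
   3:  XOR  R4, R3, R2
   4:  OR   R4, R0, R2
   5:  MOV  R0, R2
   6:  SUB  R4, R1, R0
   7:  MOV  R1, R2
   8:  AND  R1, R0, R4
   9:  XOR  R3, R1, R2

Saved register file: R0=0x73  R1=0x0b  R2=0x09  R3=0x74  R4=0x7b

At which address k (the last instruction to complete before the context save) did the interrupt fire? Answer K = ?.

K = 4

after  0: R0=0x73 R1=0x0b R2=0x7d R3=0x74 R4=0x73  N=0 Z=0
after  1: R0=0x73 R1=0x0b R2=0x7d R3=0x74 R4=0x68  N=0 Z=0
after  2: R0=0x73 R1=0x0b R2=0x09 R3=0x74 R4=0x68  N=0 Z=0
after  3: R0=0x73 R1=0x0b R2=0x09 R3=0x74 R4=0x7d  N=0 Z=0
after  4: R0=0x73 R1=0x0b R2=0x09 R3=0x74 R4=0x7b  N=0 Z=0
-- IRQ taken; context saved, return-PC = 5 --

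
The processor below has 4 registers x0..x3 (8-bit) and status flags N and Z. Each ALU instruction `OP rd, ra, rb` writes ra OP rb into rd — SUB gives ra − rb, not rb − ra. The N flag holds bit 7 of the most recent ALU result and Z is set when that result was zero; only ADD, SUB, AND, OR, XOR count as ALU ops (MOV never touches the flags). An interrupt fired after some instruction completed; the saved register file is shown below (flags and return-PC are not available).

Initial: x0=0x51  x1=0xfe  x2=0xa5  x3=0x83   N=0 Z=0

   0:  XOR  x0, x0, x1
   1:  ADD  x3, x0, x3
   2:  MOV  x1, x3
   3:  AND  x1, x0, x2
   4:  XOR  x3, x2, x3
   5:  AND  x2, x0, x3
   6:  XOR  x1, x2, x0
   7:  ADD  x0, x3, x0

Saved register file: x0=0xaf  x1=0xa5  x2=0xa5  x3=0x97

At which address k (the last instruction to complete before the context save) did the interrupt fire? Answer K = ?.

after  0: x0=0xaf x1=0xfe x2=0xa5 x3=0x83  N=1 Z=0
after  1: x0=0xaf x1=0xfe x2=0xa5 x3=0x32  N=0 Z=0
after  2: x0=0xaf x1=0x32 x2=0xa5 x3=0x32  N=0 Z=0
after  3: x0=0xaf x1=0xa5 x2=0xa5 x3=0x32  N=1 Z=0
after  4: x0=0xaf x1=0xa5 x2=0xa5 x3=0x97  N=1 Z=0
-- IRQ taken; context saved, return-PC = 5 --

K = 4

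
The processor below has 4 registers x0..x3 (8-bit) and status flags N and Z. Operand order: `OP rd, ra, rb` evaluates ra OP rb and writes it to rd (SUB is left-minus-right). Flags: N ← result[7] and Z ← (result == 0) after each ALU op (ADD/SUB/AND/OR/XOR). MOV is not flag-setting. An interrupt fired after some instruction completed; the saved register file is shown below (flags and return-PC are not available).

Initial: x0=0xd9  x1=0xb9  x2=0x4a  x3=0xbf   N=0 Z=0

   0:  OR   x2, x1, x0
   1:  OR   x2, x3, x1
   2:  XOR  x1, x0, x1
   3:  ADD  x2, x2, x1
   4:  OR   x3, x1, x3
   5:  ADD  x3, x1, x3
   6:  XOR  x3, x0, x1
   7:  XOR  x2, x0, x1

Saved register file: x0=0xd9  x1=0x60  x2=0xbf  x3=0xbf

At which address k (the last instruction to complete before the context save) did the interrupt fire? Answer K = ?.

K = 2

after  0: x0=0xd9 x1=0xb9 x2=0xf9 x3=0xbf  N=1 Z=0
after  1: x0=0xd9 x1=0xb9 x2=0xbf x3=0xbf  N=1 Z=0
after  2: x0=0xd9 x1=0x60 x2=0xbf x3=0xbf  N=0 Z=0
-- IRQ taken; context saved, return-PC = 3 --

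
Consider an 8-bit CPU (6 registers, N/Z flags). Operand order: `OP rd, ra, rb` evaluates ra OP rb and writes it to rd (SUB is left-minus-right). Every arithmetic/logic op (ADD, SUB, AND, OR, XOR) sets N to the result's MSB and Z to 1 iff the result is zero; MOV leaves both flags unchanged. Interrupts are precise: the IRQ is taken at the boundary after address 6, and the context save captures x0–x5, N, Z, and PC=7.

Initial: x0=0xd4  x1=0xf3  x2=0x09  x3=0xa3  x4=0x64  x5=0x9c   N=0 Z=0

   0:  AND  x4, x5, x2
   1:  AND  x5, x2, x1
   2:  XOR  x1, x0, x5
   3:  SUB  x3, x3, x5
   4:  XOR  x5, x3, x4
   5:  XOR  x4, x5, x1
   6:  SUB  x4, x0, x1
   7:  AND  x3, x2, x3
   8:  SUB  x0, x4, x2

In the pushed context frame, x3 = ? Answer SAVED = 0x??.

SAVED = 0xa2

after  0: x0=0xd4 x1=0xf3 x2=0x09 x3=0xa3 x4=0x08 x5=0x9c  N=0 Z=0
after  1: x0=0xd4 x1=0xf3 x2=0x09 x3=0xa3 x4=0x08 x5=0x01  N=0 Z=0
after  2: x0=0xd4 x1=0xd5 x2=0x09 x3=0xa3 x4=0x08 x5=0x01  N=1 Z=0
after  3: x0=0xd4 x1=0xd5 x2=0x09 x3=0xa2 x4=0x08 x5=0x01  N=1 Z=0
after  4: x0=0xd4 x1=0xd5 x2=0x09 x3=0xa2 x4=0x08 x5=0xaa  N=1 Z=0
after  5: x0=0xd4 x1=0xd5 x2=0x09 x3=0xa2 x4=0x7f x5=0xaa  N=0 Z=0
after  6: x0=0xd4 x1=0xd5 x2=0x09 x3=0xa2 x4=0xff x5=0xaa  N=1 Z=0
-- IRQ taken; context saved, return-PC = 7 --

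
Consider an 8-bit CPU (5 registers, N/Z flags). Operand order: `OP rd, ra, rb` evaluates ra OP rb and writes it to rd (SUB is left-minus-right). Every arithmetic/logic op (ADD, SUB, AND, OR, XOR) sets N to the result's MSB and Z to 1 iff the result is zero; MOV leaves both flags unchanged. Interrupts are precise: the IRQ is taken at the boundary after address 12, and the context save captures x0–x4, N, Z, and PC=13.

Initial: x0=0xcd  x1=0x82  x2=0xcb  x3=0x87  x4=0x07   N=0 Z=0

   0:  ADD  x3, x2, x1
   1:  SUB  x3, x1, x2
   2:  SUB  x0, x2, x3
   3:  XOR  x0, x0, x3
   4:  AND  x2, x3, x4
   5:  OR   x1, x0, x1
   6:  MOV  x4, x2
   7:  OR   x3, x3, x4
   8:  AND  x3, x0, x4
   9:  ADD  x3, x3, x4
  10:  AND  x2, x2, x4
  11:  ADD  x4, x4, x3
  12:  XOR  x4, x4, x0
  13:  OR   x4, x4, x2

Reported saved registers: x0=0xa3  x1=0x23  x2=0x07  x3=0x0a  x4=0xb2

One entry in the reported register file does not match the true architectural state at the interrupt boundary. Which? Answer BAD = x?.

BAD = x1

after  0: x0=0xcd x1=0x82 x2=0xcb x3=0x4d x4=0x07  N=0 Z=0
after  1: x0=0xcd x1=0x82 x2=0xcb x3=0xb7 x4=0x07  N=1 Z=0
after  2: x0=0x14 x1=0x82 x2=0xcb x3=0xb7 x4=0x07  N=0 Z=0
after  3: x0=0xa3 x1=0x82 x2=0xcb x3=0xb7 x4=0x07  N=1 Z=0
after  4: x0=0xa3 x1=0x82 x2=0x07 x3=0xb7 x4=0x07  N=0 Z=0
after  5: x0=0xa3 x1=0xa3 x2=0x07 x3=0xb7 x4=0x07  N=1 Z=0
after  6: x0=0xa3 x1=0xa3 x2=0x07 x3=0xb7 x4=0x07  N=1 Z=0
after  7: x0=0xa3 x1=0xa3 x2=0x07 x3=0xb7 x4=0x07  N=1 Z=0
after  8: x0=0xa3 x1=0xa3 x2=0x07 x3=0x03 x4=0x07  N=0 Z=0
after  9: x0=0xa3 x1=0xa3 x2=0x07 x3=0x0a x4=0x07  N=0 Z=0
after 10: x0=0xa3 x1=0xa3 x2=0x07 x3=0x0a x4=0x07  N=0 Z=0
after 11: x0=0xa3 x1=0xa3 x2=0x07 x3=0x0a x4=0x11  N=0 Z=0
after 12: x0=0xa3 x1=0xa3 x2=0x07 x3=0x0a x4=0xb2  N=1 Z=0
-- IRQ taken; context saved, return-PC = 13 --
mismatch: x1: reported 0x23 vs actual 0xa3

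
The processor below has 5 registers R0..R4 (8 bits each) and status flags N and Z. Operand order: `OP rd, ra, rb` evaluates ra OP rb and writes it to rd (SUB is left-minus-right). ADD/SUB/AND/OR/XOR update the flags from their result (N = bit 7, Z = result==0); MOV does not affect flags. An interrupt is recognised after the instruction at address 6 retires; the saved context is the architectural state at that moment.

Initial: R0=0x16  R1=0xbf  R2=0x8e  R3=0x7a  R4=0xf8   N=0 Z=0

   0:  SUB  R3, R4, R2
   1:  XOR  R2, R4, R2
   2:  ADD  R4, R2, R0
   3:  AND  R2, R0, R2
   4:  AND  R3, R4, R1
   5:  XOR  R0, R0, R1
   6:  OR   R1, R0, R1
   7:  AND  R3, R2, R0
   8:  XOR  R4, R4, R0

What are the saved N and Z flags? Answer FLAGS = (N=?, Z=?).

FLAGS = (N=1, Z=0)

after  0: R0=0x16 R1=0xbf R2=0x8e R3=0x6a R4=0xf8  N=0 Z=0
after  1: R0=0x16 R1=0xbf R2=0x76 R3=0x6a R4=0xf8  N=0 Z=0
after  2: R0=0x16 R1=0xbf R2=0x76 R3=0x6a R4=0x8c  N=1 Z=0
after  3: R0=0x16 R1=0xbf R2=0x16 R3=0x6a R4=0x8c  N=0 Z=0
after  4: R0=0x16 R1=0xbf R2=0x16 R3=0x8c R4=0x8c  N=1 Z=0
after  5: R0=0xa9 R1=0xbf R2=0x16 R3=0x8c R4=0x8c  N=1 Z=0
after  6: R0=0xa9 R1=0xbf R2=0x16 R3=0x8c R4=0x8c  N=1 Z=0
-- IRQ taken; context saved, return-PC = 7 --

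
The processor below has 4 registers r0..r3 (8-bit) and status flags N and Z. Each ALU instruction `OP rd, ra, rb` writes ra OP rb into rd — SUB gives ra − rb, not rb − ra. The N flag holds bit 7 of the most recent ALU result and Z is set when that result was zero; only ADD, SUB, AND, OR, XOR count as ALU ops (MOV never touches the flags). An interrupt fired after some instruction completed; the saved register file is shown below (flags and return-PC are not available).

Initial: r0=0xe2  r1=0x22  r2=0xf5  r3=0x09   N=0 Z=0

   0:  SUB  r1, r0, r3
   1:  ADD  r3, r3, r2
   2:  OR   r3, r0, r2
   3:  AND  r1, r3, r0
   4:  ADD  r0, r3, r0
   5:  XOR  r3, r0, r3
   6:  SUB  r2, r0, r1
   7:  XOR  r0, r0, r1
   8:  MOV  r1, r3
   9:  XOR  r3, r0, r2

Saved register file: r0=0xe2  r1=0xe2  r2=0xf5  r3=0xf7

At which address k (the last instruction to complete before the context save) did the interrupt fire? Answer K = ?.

K = 3

after  0: r0=0xe2 r1=0xd9 r2=0xf5 r3=0x09  N=1 Z=0
after  1: r0=0xe2 r1=0xd9 r2=0xf5 r3=0xfe  N=1 Z=0
after  2: r0=0xe2 r1=0xd9 r2=0xf5 r3=0xf7  N=1 Z=0
after  3: r0=0xe2 r1=0xe2 r2=0xf5 r3=0xf7  N=1 Z=0
-- IRQ taken; context saved, return-PC = 4 --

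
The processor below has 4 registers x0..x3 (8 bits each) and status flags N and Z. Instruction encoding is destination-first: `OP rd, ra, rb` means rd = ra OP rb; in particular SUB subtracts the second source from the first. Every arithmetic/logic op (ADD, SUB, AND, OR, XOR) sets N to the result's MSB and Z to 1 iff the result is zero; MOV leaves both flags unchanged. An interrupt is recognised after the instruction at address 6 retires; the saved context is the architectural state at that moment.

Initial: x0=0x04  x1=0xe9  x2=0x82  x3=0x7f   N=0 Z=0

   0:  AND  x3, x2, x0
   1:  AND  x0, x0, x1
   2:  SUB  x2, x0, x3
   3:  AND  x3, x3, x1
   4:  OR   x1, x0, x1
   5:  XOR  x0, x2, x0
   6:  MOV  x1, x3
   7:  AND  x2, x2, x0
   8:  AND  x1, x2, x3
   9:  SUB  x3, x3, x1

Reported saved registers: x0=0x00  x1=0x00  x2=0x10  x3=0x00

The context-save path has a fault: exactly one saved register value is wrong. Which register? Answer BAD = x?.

after  0: x0=0x04 x1=0xe9 x2=0x82 x3=0x00  N=0 Z=1
after  1: x0=0x00 x1=0xe9 x2=0x82 x3=0x00  N=0 Z=1
after  2: x0=0x00 x1=0xe9 x2=0x00 x3=0x00  N=0 Z=1
after  3: x0=0x00 x1=0xe9 x2=0x00 x3=0x00  N=0 Z=1
after  4: x0=0x00 x1=0xe9 x2=0x00 x3=0x00  N=1 Z=0
after  5: x0=0x00 x1=0xe9 x2=0x00 x3=0x00  N=0 Z=1
after  6: x0=0x00 x1=0x00 x2=0x00 x3=0x00  N=0 Z=1
-- IRQ taken; context saved, return-PC = 7 --
mismatch: x2: reported 0x10 vs actual 0x00

BAD = x2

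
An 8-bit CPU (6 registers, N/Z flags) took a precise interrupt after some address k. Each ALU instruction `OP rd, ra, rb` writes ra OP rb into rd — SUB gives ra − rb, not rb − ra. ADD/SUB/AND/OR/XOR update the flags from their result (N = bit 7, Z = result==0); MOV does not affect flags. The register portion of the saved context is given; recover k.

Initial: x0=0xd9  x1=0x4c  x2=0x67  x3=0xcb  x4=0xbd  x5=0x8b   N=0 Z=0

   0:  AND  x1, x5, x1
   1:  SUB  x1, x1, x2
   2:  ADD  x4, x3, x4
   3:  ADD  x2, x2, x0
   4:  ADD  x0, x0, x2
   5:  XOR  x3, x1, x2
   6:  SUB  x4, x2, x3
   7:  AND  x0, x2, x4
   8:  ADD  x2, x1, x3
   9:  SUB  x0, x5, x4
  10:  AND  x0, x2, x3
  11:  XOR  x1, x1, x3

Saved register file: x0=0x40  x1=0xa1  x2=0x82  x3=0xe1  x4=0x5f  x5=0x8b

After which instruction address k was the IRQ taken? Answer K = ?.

after  0: x0=0xd9 x1=0x08 x2=0x67 x3=0xcb x4=0xbd x5=0x8b  N=0 Z=0
after  1: x0=0xd9 x1=0xa1 x2=0x67 x3=0xcb x4=0xbd x5=0x8b  N=1 Z=0
after  2: x0=0xd9 x1=0xa1 x2=0x67 x3=0xcb x4=0x88 x5=0x8b  N=1 Z=0
after  3: x0=0xd9 x1=0xa1 x2=0x40 x3=0xcb x4=0x88 x5=0x8b  N=0 Z=0
after  4: x0=0x19 x1=0xa1 x2=0x40 x3=0xcb x4=0x88 x5=0x8b  N=0 Z=0
after  5: x0=0x19 x1=0xa1 x2=0x40 x3=0xe1 x4=0x88 x5=0x8b  N=1 Z=0
after  6: x0=0x19 x1=0xa1 x2=0x40 x3=0xe1 x4=0x5f x5=0x8b  N=0 Z=0
after  7: x0=0x40 x1=0xa1 x2=0x40 x3=0xe1 x4=0x5f x5=0x8b  N=0 Z=0
after  8: x0=0x40 x1=0xa1 x2=0x82 x3=0xe1 x4=0x5f x5=0x8b  N=1 Z=0
-- IRQ taken; context saved, return-PC = 9 --

K = 8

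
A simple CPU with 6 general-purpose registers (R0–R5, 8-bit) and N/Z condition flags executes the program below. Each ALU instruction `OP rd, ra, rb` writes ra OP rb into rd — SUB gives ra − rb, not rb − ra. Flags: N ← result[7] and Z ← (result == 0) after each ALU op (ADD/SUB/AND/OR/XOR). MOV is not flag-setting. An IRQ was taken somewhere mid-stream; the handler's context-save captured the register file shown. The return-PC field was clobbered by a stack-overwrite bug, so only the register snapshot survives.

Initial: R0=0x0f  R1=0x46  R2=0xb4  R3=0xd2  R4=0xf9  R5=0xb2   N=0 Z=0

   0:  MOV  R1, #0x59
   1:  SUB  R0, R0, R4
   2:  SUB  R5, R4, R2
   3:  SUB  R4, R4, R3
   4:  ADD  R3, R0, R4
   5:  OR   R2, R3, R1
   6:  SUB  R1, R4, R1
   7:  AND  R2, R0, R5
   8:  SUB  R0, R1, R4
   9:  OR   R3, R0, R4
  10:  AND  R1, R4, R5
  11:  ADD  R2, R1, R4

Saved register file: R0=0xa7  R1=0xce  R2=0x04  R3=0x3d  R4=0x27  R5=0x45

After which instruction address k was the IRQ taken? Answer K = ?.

K = 8

after  0: R0=0x0f R1=0x59 R2=0xb4 R3=0xd2 R4=0xf9 R5=0xb2  N=0 Z=0
after  1: R0=0x16 R1=0x59 R2=0xb4 R3=0xd2 R4=0xf9 R5=0xb2  N=0 Z=0
after  2: R0=0x16 R1=0x59 R2=0xb4 R3=0xd2 R4=0xf9 R5=0x45  N=0 Z=0
after  3: R0=0x16 R1=0x59 R2=0xb4 R3=0xd2 R4=0x27 R5=0x45  N=0 Z=0
after  4: R0=0x16 R1=0x59 R2=0xb4 R3=0x3d R4=0x27 R5=0x45  N=0 Z=0
after  5: R0=0x16 R1=0x59 R2=0x7d R3=0x3d R4=0x27 R5=0x45  N=0 Z=0
after  6: R0=0x16 R1=0xce R2=0x7d R3=0x3d R4=0x27 R5=0x45  N=1 Z=0
after  7: R0=0x16 R1=0xce R2=0x04 R3=0x3d R4=0x27 R5=0x45  N=0 Z=0
after  8: R0=0xa7 R1=0xce R2=0x04 R3=0x3d R4=0x27 R5=0x45  N=1 Z=0
-- IRQ taken; context saved, return-PC = 9 --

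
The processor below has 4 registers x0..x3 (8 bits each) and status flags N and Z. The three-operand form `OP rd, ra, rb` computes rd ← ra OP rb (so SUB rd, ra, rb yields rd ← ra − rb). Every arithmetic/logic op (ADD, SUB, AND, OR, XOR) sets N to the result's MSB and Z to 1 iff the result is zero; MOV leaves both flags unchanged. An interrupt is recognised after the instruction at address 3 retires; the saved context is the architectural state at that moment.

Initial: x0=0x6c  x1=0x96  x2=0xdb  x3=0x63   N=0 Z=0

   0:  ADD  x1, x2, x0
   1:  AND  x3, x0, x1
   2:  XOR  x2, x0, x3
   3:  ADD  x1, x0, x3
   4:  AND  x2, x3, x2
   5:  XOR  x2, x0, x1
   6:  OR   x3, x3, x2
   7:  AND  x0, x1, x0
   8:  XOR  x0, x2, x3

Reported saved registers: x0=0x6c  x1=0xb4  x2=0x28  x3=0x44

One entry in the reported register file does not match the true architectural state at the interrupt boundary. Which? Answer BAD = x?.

after  0: x0=0x6c x1=0x47 x2=0xdb x3=0x63  N=0 Z=0
after  1: x0=0x6c x1=0x47 x2=0xdb x3=0x44  N=0 Z=0
after  2: x0=0x6c x1=0x47 x2=0x28 x3=0x44  N=0 Z=0
after  3: x0=0x6c x1=0xb0 x2=0x28 x3=0x44  N=1 Z=0
-- IRQ taken; context saved, return-PC = 4 --
mismatch: x1: reported 0xb4 vs actual 0xb0

BAD = x1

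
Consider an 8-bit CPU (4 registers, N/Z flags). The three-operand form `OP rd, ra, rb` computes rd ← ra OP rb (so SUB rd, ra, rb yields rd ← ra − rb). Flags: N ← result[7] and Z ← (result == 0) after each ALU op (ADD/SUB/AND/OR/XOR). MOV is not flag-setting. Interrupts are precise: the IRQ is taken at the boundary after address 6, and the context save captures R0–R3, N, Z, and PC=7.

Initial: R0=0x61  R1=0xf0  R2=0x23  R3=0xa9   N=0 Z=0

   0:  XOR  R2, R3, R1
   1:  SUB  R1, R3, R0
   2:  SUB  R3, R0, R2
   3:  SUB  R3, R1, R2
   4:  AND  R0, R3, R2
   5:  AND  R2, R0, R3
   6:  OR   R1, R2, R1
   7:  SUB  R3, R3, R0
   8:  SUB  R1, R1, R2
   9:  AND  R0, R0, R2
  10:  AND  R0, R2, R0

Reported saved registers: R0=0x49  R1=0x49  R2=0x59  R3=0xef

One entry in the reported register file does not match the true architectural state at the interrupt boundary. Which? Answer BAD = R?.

after  0: R0=0x61 R1=0xf0 R2=0x59 R3=0xa9  N=0 Z=0
after  1: R0=0x61 R1=0x48 R2=0x59 R3=0xa9  N=0 Z=0
after  2: R0=0x61 R1=0x48 R2=0x59 R3=0x08  N=0 Z=0
after  3: R0=0x61 R1=0x48 R2=0x59 R3=0xef  N=1 Z=0
after  4: R0=0x49 R1=0x48 R2=0x59 R3=0xef  N=0 Z=0
after  5: R0=0x49 R1=0x48 R2=0x49 R3=0xef  N=0 Z=0
after  6: R0=0x49 R1=0x49 R2=0x49 R3=0xef  N=0 Z=0
-- IRQ taken; context saved, return-PC = 7 --
mismatch: R2: reported 0x59 vs actual 0x49

BAD = R2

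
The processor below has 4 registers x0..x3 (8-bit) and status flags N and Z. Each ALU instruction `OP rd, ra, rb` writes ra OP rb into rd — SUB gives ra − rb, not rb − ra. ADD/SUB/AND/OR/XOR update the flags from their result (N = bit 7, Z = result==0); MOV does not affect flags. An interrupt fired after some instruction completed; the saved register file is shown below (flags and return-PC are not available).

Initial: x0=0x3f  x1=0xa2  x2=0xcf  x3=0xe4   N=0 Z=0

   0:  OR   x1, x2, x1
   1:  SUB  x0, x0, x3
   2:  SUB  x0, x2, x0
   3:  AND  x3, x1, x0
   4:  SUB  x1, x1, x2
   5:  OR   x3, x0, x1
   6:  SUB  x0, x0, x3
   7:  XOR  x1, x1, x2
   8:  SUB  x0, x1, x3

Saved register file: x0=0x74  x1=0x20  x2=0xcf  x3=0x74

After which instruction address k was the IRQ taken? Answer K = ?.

K = 5

after  0: x0=0x3f x1=0xef x2=0xcf x3=0xe4  N=1 Z=0
after  1: x0=0x5b x1=0xef x2=0xcf x3=0xe4  N=0 Z=0
after  2: x0=0x74 x1=0xef x2=0xcf x3=0xe4  N=0 Z=0
after  3: x0=0x74 x1=0xef x2=0xcf x3=0x64  N=0 Z=0
after  4: x0=0x74 x1=0x20 x2=0xcf x3=0x64  N=0 Z=0
after  5: x0=0x74 x1=0x20 x2=0xcf x3=0x74  N=0 Z=0
-- IRQ taken; context saved, return-PC = 6 --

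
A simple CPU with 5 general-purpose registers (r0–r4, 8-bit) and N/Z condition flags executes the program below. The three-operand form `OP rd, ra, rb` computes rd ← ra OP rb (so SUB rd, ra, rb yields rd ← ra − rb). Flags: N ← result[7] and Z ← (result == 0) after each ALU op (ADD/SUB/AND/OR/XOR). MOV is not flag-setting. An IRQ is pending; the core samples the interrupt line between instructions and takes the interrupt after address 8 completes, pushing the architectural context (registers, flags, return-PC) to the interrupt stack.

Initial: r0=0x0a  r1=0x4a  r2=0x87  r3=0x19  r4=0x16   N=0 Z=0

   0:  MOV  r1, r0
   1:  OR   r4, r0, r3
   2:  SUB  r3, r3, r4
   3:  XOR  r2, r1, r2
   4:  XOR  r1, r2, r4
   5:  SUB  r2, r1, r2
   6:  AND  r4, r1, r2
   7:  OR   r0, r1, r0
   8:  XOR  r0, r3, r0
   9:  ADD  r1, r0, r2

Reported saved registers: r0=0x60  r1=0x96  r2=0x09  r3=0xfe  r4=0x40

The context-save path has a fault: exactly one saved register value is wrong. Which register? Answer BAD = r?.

after  0: r0=0x0a r1=0x0a r2=0x87 r3=0x19 r4=0x16  N=0 Z=0
after  1: r0=0x0a r1=0x0a r2=0x87 r3=0x19 r4=0x1b  N=0 Z=0
after  2: r0=0x0a r1=0x0a r2=0x87 r3=0xfe r4=0x1b  N=1 Z=0
after  3: r0=0x0a r1=0x0a r2=0x8d r3=0xfe r4=0x1b  N=1 Z=0
after  4: r0=0x0a r1=0x96 r2=0x8d r3=0xfe r4=0x1b  N=1 Z=0
after  5: r0=0x0a r1=0x96 r2=0x09 r3=0xfe r4=0x1b  N=0 Z=0
after  6: r0=0x0a r1=0x96 r2=0x09 r3=0xfe r4=0x00  N=0 Z=1
after  7: r0=0x9e r1=0x96 r2=0x09 r3=0xfe r4=0x00  N=1 Z=0
after  8: r0=0x60 r1=0x96 r2=0x09 r3=0xfe r4=0x00  N=0 Z=0
-- IRQ taken; context saved, return-PC = 9 --
mismatch: r4: reported 0x40 vs actual 0x00

BAD = r4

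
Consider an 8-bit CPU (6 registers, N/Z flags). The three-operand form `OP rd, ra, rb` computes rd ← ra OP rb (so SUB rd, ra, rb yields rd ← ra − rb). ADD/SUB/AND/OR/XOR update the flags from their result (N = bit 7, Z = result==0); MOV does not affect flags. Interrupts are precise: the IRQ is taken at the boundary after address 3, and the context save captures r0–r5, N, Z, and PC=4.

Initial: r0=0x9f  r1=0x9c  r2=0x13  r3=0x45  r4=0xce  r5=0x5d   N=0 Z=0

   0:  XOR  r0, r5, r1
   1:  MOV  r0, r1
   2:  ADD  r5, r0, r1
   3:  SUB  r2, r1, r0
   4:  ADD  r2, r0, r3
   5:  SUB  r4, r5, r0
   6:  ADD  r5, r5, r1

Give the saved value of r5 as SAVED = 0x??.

after  0: r0=0xc1 r1=0x9c r2=0x13 r3=0x45 r4=0xce r5=0x5d  N=1 Z=0
after  1: r0=0x9c r1=0x9c r2=0x13 r3=0x45 r4=0xce r5=0x5d  N=1 Z=0
after  2: r0=0x9c r1=0x9c r2=0x13 r3=0x45 r4=0xce r5=0x38  N=0 Z=0
after  3: r0=0x9c r1=0x9c r2=0x00 r3=0x45 r4=0xce r5=0x38  N=0 Z=1
-- IRQ taken; context saved, return-PC = 4 --

SAVED = 0x38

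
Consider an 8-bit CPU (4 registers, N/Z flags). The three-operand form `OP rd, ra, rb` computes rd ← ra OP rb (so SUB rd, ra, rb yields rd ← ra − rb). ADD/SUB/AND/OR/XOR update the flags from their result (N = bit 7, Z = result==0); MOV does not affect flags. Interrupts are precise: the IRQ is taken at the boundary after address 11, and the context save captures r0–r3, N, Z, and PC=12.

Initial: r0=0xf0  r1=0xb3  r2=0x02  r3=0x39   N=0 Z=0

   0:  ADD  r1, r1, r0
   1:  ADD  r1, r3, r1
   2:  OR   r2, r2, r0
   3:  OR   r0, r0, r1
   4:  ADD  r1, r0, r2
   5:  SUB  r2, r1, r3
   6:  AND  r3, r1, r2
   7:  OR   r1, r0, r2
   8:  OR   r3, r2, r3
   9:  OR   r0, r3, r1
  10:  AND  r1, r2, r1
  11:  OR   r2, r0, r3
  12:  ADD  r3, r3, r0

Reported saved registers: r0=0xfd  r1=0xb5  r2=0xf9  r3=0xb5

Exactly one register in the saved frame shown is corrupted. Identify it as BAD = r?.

BAD = r2

after  0: r0=0xf0 r1=0xa3 r2=0x02 r3=0x39  N=1 Z=0
after  1: r0=0xf0 r1=0xdc r2=0x02 r3=0x39  N=1 Z=0
after  2: r0=0xf0 r1=0xdc r2=0xf2 r3=0x39  N=1 Z=0
after  3: r0=0xfc r1=0xdc r2=0xf2 r3=0x39  N=1 Z=0
after  4: r0=0xfc r1=0xee r2=0xf2 r3=0x39  N=1 Z=0
after  5: r0=0xfc r1=0xee r2=0xb5 r3=0x39  N=1 Z=0
after  6: r0=0xfc r1=0xee r2=0xb5 r3=0xa4  N=1 Z=0
after  7: r0=0xfc r1=0xfd r2=0xb5 r3=0xa4  N=1 Z=0
after  8: r0=0xfc r1=0xfd r2=0xb5 r3=0xb5  N=1 Z=0
after  9: r0=0xfd r1=0xfd r2=0xb5 r3=0xb5  N=1 Z=0
after 10: r0=0xfd r1=0xb5 r2=0xb5 r3=0xb5  N=1 Z=0
after 11: r0=0xfd r1=0xb5 r2=0xfd r3=0xb5  N=1 Z=0
-- IRQ taken; context saved, return-PC = 12 --
mismatch: r2: reported 0xf9 vs actual 0xfd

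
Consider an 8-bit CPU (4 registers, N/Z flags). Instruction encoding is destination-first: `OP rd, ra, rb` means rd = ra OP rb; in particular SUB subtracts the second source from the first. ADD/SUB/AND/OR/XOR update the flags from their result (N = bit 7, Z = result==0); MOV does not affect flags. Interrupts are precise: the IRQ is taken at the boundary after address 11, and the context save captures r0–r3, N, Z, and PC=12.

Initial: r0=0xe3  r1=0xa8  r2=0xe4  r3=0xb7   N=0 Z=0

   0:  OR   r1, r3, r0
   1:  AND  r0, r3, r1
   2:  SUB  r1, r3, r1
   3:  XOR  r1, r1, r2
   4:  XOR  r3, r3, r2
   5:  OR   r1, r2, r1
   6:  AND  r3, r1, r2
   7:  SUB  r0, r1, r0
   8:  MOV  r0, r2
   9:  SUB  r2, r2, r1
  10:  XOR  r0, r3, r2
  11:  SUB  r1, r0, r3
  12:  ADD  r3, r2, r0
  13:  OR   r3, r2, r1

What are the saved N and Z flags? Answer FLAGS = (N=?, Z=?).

after  0: r0=0xe3 r1=0xf7 r2=0xe4 r3=0xb7  N=1 Z=0
after  1: r0=0xb7 r1=0xf7 r2=0xe4 r3=0xb7  N=1 Z=0
after  2: r0=0xb7 r1=0xc0 r2=0xe4 r3=0xb7  N=1 Z=0
after  3: r0=0xb7 r1=0x24 r2=0xe4 r3=0xb7  N=0 Z=0
after  4: r0=0xb7 r1=0x24 r2=0xe4 r3=0x53  N=0 Z=0
after  5: r0=0xb7 r1=0xe4 r2=0xe4 r3=0x53  N=1 Z=0
after  6: r0=0xb7 r1=0xe4 r2=0xe4 r3=0xe4  N=1 Z=0
after  7: r0=0x2d r1=0xe4 r2=0xe4 r3=0xe4  N=0 Z=0
after  8: r0=0xe4 r1=0xe4 r2=0xe4 r3=0xe4  N=0 Z=0
after  9: r0=0xe4 r1=0xe4 r2=0x00 r3=0xe4  N=0 Z=1
after 10: r0=0xe4 r1=0xe4 r2=0x00 r3=0xe4  N=1 Z=0
after 11: r0=0xe4 r1=0x00 r2=0x00 r3=0xe4  N=0 Z=1
-- IRQ taken; context saved, return-PC = 12 --

FLAGS = (N=0, Z=1)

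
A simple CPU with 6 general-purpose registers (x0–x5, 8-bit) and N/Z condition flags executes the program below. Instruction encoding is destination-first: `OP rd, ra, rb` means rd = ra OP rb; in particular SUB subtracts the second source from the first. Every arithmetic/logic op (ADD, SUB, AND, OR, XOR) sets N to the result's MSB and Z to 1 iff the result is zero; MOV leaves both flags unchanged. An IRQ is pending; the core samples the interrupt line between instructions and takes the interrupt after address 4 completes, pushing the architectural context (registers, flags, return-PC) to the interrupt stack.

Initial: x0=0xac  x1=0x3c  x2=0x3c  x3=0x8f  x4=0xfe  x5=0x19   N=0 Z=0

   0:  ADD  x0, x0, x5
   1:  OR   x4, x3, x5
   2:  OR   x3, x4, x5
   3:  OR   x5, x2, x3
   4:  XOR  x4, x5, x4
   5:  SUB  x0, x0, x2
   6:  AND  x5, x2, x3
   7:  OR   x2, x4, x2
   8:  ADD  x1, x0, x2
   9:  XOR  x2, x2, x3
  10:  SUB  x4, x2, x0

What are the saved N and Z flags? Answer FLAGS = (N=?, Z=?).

after  0: x0=0xc5 x1=0x3c x2=0x3c x3=0x8f x4=0xfe x5=0x19  N=1 Z=0
after  1: x0=0xc5 x1=0x3c x2=0x3c x3=0x8f x4=0x9f x5=0x19  N=1 Z=0
after  2: x0=0xc5 x1=0x3c x2=0x3c x3=0x9f x4=0x9f x5=0x19  N=1 Z=0
after  3: x0=0xc5 x1=0x3c x2=0x3c x3=0x9f x4=0x9f x5=0xbf  N=1 Z=0
after  4: x0=0xc5 x1=0x3c x2=0x3c x3=0x9f x4=0x20 x5=0xbf  N=0 Z=0
-- IRQ taken; context saved, return-PC = 5 --

FLAGS = (N=0, Z=0)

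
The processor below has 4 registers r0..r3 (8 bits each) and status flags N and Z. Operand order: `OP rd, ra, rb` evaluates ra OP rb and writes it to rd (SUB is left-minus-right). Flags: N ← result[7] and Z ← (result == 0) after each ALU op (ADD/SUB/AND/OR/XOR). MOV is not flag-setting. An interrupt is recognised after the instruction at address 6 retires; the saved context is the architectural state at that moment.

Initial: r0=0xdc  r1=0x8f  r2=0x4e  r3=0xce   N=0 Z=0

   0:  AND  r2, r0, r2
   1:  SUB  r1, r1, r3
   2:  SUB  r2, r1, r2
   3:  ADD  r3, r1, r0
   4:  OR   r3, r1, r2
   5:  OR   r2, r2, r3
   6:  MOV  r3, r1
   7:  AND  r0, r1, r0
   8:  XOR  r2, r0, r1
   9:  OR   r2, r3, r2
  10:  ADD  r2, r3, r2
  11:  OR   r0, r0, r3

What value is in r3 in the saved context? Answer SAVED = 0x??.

SAVED = 0xc1

after  0: r0=0xdc r1=0x8f r2=0x4c r3=0xce  N=0 Z=0
after  1: r0=0xdc r1=0xc1 r2=0x4c r3=0xce  N=1 Z=0
after  2: r0=0xdc r1=0xc1 r2=0x75 r3=0xce  N=0 Z=0
after  3: r0=0xdc r1=0xc1 r2=0x75 r3=0x9d  N=1 Z=0
after  4: r0=0xdc r1=0xc1 r2=0x75 r3=0xf5  N=1 Z=0
after  5: r0=0xdc r1=0xc1 r2=0xf5 r3=0xf5  N=1 Z=0
after  6: r0=0xdc r1=0xc1 r2=0xf5 r3=0xc1  N=1 Z=0
-- IRQ taken; context saved, return-PC = 7 --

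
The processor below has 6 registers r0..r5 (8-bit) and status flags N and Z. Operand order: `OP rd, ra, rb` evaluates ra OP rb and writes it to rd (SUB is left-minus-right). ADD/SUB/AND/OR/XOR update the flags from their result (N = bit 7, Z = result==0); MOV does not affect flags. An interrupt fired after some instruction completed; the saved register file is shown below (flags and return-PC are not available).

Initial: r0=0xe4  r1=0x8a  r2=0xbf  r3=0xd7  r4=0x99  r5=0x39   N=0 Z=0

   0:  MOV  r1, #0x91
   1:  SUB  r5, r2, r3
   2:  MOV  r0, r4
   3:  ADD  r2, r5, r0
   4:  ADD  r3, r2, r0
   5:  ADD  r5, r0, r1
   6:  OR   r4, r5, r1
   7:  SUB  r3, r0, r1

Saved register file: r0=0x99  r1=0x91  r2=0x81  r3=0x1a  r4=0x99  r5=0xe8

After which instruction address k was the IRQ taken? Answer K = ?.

after  0: r0=0xe4 r1=0x91 r2=0xbf r3=0xd7 r4=0x99 r5=0x39  N=0 Z=0
after  1: r0=0xe4 r1=0x91 r2=0xbf r3=0xd7 r4=0x99 r5=0xe8  N=1 Z=0
after  2: r0=0x99 r1=0x91 r2=0xbf r3=0xd7 r4=0x99 r5=0xe8  N=1 Z=0
after  3: r0=0x99 r1=0x91 r2=0x81 r3=0xd7 r4=0x99 r5=0xe8  N=1 Z=0
after  4: r0=0x99 r1=0x91 r2=0x81 r3=0x1a r4=0x99 r5=0xe8  N=0 Z=0
-- IRQ taken; context saved, return-PC = 5 --

K = 4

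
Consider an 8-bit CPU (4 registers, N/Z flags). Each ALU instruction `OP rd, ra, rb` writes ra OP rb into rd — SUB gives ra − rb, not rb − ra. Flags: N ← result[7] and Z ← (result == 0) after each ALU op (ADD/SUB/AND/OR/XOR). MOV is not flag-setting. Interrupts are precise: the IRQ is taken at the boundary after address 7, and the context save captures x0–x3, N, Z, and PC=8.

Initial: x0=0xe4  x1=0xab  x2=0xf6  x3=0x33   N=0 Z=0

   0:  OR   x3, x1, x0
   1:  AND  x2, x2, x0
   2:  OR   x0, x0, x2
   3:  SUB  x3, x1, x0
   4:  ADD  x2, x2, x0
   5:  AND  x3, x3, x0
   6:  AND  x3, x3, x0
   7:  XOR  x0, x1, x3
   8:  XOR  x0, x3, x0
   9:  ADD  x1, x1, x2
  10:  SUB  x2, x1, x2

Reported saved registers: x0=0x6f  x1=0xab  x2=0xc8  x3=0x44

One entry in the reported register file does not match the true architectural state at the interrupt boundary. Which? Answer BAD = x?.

BAD = x3

after  0: x0=0xe4 x1=0xab x2=0xf6 x3=0xef  N=1 Z=0
after  1: x0=0xe4 x1=0xab x2=0xe4 x3=0xef  N=1 Z=0
after  2: x0=0xe4 x1=0xab x2=0xe4 x3=0xef  N=1 Z=0
after  3: x0=0xe4 x1=0xab x2=0xe4 x3=0xc7  N=1 Z=0
after  4: x0=0xe4 x1=0xab x2=0xc8 x3=0xc7  N=1 Z=0
after  5: x0=0xe4 x1=0xab x2=0xc8 x3=0xc4  N=1 Z=0
after  6: x0=0xe4 x1=0xab x2=0xc8 x3=0xc4  N=1 Z=0
after  7: x0=0x6f x1=0xab x2=0xc8 x3=0xc4  N=0 Z=0
-- IRQ taken; context saved, return-PC = 8 --
mismatch: x3: reported 0x44 vs actual 0xc4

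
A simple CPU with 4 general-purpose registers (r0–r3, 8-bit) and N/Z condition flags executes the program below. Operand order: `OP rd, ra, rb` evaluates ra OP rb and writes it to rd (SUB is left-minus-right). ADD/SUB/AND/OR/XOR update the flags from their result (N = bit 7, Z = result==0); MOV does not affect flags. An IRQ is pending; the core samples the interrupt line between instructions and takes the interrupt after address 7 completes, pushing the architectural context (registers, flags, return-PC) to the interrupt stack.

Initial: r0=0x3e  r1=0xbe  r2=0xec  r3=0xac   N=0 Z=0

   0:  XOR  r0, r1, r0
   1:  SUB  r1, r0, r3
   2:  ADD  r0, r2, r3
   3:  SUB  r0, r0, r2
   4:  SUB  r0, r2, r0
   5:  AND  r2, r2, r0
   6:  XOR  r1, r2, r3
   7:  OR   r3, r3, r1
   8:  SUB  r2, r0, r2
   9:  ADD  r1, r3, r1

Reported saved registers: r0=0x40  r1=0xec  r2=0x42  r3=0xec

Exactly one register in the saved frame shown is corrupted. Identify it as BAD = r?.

after  0: r0=0x80 r1=0xbe r2=0xec r3=0xac  N=1 Z=0
after  1: r0=0x80 r1=0xd4 r2=0xec r3=0xac  N=1 Z=0
after  2: r0=0x98 r1=0xd4 r2=0xec r3=0xac  N=1 Z=0
after  3: r0=0xac r1=0xd4 r2=0xec r3=0xac  N=1 Z=0
after  4: r0=0x40 r1=0xd4 r2=0xec r3=0xac  N=0 Z=0
after  5: r0=0x40 r1=0xd4 r2=0x40 r3=0xac  N=0 Z=0
after  6: r0=0x40 r1=0xec r2=0x40 r3=0xac  N=1 Z=0
after  7: r0=0x40 r1=0xec r2=0x40 r3=0xec  N=1 Z=0
-- IRQ taken; context saved, return-PC = 8 --
mismatch: r2: reported 0x42 vs actual 0x40

BAD = r2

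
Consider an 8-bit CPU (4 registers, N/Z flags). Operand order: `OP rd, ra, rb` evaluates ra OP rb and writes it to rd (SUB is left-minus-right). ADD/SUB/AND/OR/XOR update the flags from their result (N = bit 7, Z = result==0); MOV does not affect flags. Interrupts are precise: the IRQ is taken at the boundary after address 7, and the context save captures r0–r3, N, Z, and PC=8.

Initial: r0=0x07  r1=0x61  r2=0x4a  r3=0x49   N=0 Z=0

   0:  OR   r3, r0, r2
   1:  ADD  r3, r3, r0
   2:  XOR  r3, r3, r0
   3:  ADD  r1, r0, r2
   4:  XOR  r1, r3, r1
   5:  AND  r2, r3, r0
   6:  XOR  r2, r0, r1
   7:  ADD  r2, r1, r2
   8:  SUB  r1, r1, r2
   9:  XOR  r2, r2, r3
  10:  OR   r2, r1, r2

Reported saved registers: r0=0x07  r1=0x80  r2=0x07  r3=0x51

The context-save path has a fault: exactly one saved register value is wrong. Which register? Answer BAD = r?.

BAD = r1

after  0: r0=0x07 r1=0x61 r2=0x4a r3=0x4f  N=0 Z=0
after  1: r0=0x07 r1=0x61 r2=0x4a r3=0x56  N=0 Z=0
after  2: r0=0x07 r1=0x61 r2=0x4a r3=0x51  N=0 Z=0
after  3: r0=0x07 r1=0x51 r2=0x4a r3=0x51  N=0 Z=0
after  4: r0=0x07 r1=0x00 r2=0x4a r3=0x51  N=0 Z=1
after  5: r0=0x07 r1=0x00 r2=0x01 r3=0x51  N=0 Z=0
after  6: r0=0x07 r1=0x00 r2=0x07 r3=0x51  N=0 Z=0
after  7: r0=0x07 r1=0x00 r2=0x07 r3=0x51  N=0 Z=0
-- IRQ taken; context saved, return-PC = 8 --
mismatch: r1: reported 0x80 vs actual 0x00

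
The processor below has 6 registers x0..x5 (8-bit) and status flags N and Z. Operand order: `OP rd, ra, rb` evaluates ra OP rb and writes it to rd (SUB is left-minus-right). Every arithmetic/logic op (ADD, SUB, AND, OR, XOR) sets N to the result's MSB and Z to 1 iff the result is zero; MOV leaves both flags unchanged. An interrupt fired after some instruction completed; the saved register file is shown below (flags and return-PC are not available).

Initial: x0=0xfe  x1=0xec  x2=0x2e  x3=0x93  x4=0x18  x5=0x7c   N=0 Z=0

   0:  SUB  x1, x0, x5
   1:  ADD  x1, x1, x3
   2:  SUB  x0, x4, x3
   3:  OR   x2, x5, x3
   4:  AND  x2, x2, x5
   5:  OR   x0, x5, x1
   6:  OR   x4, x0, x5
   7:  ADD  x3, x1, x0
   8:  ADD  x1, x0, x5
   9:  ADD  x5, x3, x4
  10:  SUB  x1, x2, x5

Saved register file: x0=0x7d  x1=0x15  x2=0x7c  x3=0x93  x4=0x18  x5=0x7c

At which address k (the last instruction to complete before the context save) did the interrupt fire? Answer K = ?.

after  0: x0=0xfe x1=0x82 x2=0x2e x3=0x93 x4=0x18 x5=0x7c  N=1 Z=0
after  1: x0=0xfe x1=0x15 x2=0x2e x3=0x93 x4=0x18 x5=0x7c  N=0 Z=0
after  2: x0=0x85 x1=0x15 x2=0x2e x3=0x93 x4=0x18 x5=0x7c  N=1 Z=0
after  3: x0=0x85 x1=0x15 x2=0xff x3=0x93 x4=0x18 x5=0x7c  N=1 Z=0
after  4: x0=0x85 x1=0x15 x2=0x7c x3=0x93 x4=0x18 x5=0x7c  N=0 Z=0
after  5: x0=0x7d x1=0x15 x2=0x7c x3=0x93 x4=0x18 x5=0x7c  N=0 Z=0
-- IRQ taken; context saved, return-PC = 6 --

K = 5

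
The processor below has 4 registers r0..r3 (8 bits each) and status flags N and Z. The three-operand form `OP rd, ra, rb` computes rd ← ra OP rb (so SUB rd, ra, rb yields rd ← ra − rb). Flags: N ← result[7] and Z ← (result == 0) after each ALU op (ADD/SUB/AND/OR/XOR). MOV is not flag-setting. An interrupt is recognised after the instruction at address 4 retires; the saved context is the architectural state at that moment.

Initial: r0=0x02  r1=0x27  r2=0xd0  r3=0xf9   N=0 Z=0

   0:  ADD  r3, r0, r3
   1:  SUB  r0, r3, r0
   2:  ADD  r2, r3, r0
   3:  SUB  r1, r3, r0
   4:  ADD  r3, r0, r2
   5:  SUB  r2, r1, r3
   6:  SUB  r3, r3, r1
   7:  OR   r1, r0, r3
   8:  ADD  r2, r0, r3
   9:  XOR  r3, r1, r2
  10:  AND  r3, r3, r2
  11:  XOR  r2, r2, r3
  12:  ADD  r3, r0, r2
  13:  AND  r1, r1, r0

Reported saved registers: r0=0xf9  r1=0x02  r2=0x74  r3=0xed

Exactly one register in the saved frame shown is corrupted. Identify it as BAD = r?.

BAD = r2

after  0: r0=0x02 r1=0x27 r2=0xd0 r3=0xfb  N=1 Z=0
after  1: r0=0xf9 r1=0x27 r2=0xd0 r3=0xfb  N=1 Z=0
after  2: r0=0xf9 r1=0x27 r2=0xf4 r3=0xfb  N=1 Z=0
after  3: r0=0xf9 r1=0x02 r2=0xf4 r3=0xfb  N=0 Z=0
after  4: r0=0xf9 r1=0x02 r2=0xf4 r3=0xed  N=1 Z=0
-- IRQ taken; context saved, return-PC = 5 --
mismatch: r2: reported 0x74 vs actual 0xf4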